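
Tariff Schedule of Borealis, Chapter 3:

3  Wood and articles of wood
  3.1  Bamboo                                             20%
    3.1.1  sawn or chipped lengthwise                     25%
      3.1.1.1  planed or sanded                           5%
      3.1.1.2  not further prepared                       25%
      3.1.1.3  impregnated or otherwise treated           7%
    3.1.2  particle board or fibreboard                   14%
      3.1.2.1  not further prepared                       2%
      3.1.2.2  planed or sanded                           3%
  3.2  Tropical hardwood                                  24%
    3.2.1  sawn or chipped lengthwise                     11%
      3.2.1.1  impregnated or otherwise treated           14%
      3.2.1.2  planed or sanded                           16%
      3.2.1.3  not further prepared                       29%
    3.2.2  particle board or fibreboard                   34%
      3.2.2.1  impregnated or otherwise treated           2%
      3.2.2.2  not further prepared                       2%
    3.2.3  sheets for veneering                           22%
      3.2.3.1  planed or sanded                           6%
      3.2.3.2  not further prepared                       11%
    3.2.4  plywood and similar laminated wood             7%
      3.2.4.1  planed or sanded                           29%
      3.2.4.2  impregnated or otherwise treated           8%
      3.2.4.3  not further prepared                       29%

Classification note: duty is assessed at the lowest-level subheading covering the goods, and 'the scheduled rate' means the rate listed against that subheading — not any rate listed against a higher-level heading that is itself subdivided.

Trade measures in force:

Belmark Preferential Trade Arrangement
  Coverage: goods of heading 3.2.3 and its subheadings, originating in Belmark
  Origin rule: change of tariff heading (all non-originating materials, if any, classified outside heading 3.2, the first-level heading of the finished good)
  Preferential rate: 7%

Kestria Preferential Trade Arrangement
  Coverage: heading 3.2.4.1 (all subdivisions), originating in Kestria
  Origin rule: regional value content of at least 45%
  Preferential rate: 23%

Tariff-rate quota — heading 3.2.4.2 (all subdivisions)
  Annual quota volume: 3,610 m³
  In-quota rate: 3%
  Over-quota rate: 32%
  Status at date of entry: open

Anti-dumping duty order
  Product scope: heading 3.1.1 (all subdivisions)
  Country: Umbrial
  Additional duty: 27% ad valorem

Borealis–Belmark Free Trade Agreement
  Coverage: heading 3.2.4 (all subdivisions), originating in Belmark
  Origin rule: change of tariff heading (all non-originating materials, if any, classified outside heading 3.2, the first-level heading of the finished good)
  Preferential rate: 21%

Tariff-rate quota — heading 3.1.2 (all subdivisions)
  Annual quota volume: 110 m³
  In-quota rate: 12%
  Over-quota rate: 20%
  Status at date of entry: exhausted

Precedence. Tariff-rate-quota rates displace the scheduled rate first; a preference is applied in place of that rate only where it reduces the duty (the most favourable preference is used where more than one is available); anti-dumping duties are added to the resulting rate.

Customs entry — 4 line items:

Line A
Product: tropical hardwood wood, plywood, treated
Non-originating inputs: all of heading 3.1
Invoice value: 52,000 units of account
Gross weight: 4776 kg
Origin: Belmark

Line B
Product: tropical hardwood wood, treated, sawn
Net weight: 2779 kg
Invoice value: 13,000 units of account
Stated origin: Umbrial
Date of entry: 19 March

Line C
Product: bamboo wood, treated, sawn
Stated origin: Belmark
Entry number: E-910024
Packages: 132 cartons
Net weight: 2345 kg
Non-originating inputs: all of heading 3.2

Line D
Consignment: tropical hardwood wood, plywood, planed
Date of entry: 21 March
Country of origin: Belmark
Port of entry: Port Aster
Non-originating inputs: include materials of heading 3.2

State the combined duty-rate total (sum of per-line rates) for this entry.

Line A: tropical hardwood → 3.2; plywood → 3.2.4; treated → 3.2.4.2. Scheduled 8%. quota on 3.2.4.2 open → in-quota 3%; Belmark agreement on 3.2.3: 3.2.4.2 not covered; Belmark agreement on 3.2.4: CTH met → 21% available; preference 21% not lower than 3% → no reduction. → 3%.
Line B: tropical hardwood → 3.2; sawn → 3.2.1; treated → 3.2.1.1. Scheduled 14%. No special measure applies. → 14%.
Line C: bamboo → 3.1; sawn → 3.1.1; treated → 3.1.1.3. Scheduled 7%. Belmark agreement on 3.2.3: 3.1.1.3 not covered; Belmark agreement on 3.2.4: 3.1.1.3 not covered. → 7%.
Line D: tropical hardwood → 3.2; plywood → 3.2.4; planed → 3.2.4.1. Scheduled 29%. Belmark agreement on 3.2.3: 3.2.4.1 not covered; Belmark agreement on 3.2.4: CTH not met. → 29%.
Sum: 3% + 14% + 7% + 29% = 53%.

53%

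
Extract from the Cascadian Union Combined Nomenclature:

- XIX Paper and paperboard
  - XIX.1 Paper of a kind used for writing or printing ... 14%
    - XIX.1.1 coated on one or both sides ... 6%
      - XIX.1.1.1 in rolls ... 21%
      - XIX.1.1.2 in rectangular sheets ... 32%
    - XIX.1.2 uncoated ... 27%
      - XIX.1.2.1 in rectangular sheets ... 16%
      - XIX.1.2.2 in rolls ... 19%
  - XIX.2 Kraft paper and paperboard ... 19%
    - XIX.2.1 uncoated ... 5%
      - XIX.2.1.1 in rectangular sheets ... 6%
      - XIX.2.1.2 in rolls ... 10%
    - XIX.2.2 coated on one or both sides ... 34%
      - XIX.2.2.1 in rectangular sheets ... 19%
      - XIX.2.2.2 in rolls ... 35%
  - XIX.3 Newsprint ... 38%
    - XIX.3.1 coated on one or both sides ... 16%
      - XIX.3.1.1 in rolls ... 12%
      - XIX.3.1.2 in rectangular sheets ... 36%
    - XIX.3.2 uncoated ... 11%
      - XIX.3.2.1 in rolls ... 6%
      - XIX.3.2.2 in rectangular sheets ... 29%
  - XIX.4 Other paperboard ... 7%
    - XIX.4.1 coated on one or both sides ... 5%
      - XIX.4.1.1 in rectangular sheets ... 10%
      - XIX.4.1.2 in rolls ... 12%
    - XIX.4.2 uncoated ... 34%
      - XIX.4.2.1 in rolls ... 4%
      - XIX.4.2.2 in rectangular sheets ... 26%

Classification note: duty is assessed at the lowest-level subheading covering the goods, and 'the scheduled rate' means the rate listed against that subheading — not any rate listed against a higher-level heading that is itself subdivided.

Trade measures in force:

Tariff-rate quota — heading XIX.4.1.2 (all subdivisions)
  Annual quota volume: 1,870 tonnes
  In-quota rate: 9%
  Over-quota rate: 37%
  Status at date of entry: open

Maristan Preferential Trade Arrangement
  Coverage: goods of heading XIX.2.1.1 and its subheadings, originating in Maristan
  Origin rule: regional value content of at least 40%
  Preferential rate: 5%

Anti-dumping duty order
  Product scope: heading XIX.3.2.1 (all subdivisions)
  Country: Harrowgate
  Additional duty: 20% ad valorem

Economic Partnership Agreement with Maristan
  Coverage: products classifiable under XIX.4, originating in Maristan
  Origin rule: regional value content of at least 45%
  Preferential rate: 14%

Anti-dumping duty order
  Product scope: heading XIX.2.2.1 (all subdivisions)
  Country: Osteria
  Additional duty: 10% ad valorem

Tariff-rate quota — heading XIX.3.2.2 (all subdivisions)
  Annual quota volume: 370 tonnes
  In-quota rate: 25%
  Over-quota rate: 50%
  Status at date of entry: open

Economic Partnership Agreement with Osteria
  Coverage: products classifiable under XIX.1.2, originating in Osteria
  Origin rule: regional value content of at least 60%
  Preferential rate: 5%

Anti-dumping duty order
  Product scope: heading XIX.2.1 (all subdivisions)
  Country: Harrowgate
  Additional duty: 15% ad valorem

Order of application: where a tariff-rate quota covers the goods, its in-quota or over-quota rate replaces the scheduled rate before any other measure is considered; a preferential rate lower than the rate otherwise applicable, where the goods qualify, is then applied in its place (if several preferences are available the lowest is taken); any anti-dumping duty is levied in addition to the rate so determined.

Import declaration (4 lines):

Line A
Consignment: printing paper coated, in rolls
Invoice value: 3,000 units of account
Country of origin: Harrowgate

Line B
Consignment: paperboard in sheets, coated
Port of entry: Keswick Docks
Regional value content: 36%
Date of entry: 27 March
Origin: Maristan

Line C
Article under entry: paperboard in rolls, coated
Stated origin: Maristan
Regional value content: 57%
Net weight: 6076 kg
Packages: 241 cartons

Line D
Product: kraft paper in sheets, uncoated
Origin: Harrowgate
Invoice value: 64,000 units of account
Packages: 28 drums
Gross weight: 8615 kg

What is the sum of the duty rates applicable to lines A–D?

61%

Line A: printing paper → XIX.1; coated → XIX.1.1; in rolls → XIX.1.1.1. Scheduled 21%. No special measure applies. → 21%.
Line B: paperboard → XIX.4; coated → XIX.4.1; in sheets → XIX.4.1.1. Scheduled 10%. Maristan agreement on XIX.2.1.1: XIX.4.1.1 not covered; Maristan agreement on XIX.4: RVC < 45%. → 10%.
Line C: paperboard → XIX.4; coated → XIX.4.1; in rolls → XIX.4.1.2. Scheduled 12%. quota on XIX.4.1.2 open → in-quota 9%; Maristan agreement on XIX.2.1.1: XIX.4.1.2 not covered; Maristan agreement on XIX.4: RVC ≥ 45% → 14% available; preference 14% not lower than 9% → no reduction. → 9%.
Line D: kraft paper → XIX.2; uncoated → XIX.2.1; in sheets → XIX.2.1.1. Scheduled 6%. anti-dumping (Harrowgate, XIX.2.1): +15%; total 6% + 15% = 21%. → 21%.
Sum: 21% + 10% + 9% + 21% = 61%.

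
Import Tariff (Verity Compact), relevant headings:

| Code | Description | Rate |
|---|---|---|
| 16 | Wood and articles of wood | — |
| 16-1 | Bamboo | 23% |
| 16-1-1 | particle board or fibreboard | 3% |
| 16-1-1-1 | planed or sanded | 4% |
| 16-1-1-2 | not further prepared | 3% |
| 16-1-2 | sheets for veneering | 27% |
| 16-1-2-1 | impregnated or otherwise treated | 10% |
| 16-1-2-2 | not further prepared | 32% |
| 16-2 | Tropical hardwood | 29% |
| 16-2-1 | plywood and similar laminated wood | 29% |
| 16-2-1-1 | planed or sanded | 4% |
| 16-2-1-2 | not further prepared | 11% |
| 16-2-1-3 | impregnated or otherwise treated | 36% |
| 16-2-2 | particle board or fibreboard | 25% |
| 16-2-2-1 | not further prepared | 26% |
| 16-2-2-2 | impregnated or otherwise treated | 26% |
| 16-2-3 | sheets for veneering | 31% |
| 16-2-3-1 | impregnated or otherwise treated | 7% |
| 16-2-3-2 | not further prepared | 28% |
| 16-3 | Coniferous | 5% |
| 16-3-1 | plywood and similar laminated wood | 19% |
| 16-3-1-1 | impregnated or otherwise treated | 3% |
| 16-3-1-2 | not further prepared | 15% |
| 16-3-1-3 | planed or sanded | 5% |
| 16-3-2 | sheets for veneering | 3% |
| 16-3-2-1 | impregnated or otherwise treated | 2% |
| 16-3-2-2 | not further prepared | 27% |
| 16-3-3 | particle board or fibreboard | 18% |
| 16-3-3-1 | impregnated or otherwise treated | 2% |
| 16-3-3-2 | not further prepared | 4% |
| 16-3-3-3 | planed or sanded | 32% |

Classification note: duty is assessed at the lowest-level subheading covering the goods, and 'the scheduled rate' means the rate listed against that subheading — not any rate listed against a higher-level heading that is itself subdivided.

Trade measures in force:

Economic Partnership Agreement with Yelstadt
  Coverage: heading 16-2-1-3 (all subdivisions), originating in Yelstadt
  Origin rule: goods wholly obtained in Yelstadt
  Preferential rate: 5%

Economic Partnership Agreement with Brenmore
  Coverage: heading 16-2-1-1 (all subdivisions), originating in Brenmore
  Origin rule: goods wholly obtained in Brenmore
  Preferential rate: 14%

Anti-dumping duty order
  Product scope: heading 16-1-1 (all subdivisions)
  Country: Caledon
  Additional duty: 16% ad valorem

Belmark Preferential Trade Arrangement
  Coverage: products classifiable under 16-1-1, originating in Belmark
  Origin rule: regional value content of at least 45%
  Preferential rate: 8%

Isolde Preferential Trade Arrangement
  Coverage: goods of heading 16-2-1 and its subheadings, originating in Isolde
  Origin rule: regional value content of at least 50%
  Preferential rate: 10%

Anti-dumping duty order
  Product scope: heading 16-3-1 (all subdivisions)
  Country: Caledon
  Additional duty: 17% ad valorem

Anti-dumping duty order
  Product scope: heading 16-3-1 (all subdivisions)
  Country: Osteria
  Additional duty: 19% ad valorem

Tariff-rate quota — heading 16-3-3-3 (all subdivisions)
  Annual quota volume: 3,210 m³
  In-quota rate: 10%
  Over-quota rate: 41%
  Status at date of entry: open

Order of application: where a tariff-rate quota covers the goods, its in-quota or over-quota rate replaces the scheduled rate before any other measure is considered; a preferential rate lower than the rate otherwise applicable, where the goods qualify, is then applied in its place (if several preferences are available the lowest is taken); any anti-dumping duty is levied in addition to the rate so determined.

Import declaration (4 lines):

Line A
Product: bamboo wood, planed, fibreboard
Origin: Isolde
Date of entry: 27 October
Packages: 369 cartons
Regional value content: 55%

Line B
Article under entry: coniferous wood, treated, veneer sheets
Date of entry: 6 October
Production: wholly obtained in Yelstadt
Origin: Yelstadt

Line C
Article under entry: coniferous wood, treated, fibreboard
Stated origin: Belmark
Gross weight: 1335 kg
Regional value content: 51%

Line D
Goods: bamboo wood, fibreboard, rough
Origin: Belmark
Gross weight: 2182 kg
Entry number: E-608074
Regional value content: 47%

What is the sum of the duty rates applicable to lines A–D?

11%

Line A: bamboo → 16-1; fibreboard → 16-1-1; planed → 16-1-1-1. Scheduled 4%. Isolde agreement on 16-2-1: 16-1-1-1 not covered. → 4%.
Line B: coniferous → 16-3; veneer sheets → 16-3-2; treated → 16-3-2-1. Scheduled 2%. Yelstadt agreement on 16-2-1-3: 16-3-2-1 not covered. → 2%.
Line C: coniferous → 16-3; fibreboard → 16-3-3; treated → 16-3-3-1. Scheduled 2%. Belmark agreement on 16-1-1: 16-3-3-1 not covered. → 2%.
Line D: bamboo → 16-1; fibreboard → 16-1-1; rough → 16-1-1-2. Scheduled 3%. Belmark agreement on 16-1-1: RVC ≥ 45% → 8% available; preference 8% not lower than 3% → no reduction. → 3%.
Sum: 4% + 2% + 2% + 3% = 11%.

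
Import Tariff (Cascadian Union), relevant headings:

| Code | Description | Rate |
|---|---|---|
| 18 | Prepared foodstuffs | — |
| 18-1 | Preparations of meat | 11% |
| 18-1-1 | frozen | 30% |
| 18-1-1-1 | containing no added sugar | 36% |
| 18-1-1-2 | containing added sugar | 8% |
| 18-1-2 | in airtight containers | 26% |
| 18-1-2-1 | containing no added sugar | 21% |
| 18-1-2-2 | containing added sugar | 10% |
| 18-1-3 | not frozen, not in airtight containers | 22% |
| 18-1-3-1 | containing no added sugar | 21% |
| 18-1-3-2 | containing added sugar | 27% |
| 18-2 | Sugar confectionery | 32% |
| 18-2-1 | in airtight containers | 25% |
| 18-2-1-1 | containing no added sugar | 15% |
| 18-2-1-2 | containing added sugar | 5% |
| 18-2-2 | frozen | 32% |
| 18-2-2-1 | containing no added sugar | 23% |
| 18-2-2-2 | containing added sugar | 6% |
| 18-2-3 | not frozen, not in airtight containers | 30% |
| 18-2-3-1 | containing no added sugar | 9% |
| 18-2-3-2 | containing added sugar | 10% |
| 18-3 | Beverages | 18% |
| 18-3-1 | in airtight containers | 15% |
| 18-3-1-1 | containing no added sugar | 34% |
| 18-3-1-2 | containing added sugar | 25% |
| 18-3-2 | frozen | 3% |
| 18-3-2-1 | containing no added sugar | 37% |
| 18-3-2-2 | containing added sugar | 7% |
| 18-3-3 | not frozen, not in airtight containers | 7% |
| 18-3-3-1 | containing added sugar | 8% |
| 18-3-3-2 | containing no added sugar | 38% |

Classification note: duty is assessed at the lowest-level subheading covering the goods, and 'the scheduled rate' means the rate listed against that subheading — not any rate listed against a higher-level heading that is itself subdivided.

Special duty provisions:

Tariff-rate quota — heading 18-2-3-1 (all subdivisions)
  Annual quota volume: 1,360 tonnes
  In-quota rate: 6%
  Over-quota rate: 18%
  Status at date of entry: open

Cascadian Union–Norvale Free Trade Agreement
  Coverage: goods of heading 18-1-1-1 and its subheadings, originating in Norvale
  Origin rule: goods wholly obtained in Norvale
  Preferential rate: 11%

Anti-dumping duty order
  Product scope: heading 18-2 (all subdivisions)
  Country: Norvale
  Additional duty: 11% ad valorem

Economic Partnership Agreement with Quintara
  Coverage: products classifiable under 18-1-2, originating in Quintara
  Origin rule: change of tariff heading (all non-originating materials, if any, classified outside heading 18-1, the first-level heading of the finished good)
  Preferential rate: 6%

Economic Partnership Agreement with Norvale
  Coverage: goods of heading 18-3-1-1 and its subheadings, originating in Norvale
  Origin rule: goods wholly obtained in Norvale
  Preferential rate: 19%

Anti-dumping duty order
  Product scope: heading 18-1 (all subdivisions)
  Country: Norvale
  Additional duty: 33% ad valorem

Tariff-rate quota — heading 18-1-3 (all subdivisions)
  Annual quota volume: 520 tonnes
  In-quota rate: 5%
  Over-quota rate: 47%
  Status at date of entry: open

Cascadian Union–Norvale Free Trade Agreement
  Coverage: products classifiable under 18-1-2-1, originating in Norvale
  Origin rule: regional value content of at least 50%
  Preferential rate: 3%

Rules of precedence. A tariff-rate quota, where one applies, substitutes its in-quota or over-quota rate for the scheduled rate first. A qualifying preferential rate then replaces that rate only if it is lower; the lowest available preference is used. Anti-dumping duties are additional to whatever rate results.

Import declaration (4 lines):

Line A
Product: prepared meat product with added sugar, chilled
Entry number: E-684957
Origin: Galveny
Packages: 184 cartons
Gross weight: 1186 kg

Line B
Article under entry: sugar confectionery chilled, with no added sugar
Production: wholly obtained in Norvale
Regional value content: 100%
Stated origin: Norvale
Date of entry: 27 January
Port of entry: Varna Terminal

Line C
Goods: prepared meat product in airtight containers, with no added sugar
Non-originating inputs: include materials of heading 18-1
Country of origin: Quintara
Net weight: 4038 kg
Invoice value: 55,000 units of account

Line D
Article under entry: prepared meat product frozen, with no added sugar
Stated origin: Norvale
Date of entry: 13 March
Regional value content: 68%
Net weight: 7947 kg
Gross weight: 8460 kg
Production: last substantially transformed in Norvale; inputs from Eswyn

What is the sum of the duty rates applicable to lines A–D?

Line A: prepared meat product → 18-1; chilled → 18-1-3; with added sugar → 18-1-3-2. Scheduled 27%. quota on 18-1-3 open → in-quota 5%. → 5%.
Line B: sugar confectionery → 18-2; chilled → 18-2-3; with no added sugar → 18-2-3-1. Scheduled 9%. quota on 18-2-3-1 open → in-quota 6%; Norvale agreement on 18-1-1-1: 18-2-3-1 not covered; Norvale agreement on 18-3-1-1: 18-2-3-1 not covered; Norvale agreement on 18-1-2-1: 18-2-3-1 not covered; anti-dumping (Norvale, 18-2): +11%; total 6% + 11% = 17%. → 17%.
Line C: prepared meat product → 18-1; in airtight containers → 18-1-2; with no added sugar → 18-1-2-1. Scheduled 21%. Quintara agreement on 18-1-2: CTH not met. → 21%.
Line D: prepared meat product → 18-1; frozen → 18-1-1; with no added sugar → 18-1-1-1. Scheduled 36%. Norvale agreement on 18-1-1-1: not wholly obtained; Norvale agreement on 18-3-1-1: 18-1-1-1 not covered; Norvale agreement on 18-1-2-1: 18-1-1-1 not covered; anti-dumping (Norvale, 18-1): +33%; total 36% + 33% = 69%. → 69%.
Sum: 5% + 17% + 21% + 69% = 112%.

112%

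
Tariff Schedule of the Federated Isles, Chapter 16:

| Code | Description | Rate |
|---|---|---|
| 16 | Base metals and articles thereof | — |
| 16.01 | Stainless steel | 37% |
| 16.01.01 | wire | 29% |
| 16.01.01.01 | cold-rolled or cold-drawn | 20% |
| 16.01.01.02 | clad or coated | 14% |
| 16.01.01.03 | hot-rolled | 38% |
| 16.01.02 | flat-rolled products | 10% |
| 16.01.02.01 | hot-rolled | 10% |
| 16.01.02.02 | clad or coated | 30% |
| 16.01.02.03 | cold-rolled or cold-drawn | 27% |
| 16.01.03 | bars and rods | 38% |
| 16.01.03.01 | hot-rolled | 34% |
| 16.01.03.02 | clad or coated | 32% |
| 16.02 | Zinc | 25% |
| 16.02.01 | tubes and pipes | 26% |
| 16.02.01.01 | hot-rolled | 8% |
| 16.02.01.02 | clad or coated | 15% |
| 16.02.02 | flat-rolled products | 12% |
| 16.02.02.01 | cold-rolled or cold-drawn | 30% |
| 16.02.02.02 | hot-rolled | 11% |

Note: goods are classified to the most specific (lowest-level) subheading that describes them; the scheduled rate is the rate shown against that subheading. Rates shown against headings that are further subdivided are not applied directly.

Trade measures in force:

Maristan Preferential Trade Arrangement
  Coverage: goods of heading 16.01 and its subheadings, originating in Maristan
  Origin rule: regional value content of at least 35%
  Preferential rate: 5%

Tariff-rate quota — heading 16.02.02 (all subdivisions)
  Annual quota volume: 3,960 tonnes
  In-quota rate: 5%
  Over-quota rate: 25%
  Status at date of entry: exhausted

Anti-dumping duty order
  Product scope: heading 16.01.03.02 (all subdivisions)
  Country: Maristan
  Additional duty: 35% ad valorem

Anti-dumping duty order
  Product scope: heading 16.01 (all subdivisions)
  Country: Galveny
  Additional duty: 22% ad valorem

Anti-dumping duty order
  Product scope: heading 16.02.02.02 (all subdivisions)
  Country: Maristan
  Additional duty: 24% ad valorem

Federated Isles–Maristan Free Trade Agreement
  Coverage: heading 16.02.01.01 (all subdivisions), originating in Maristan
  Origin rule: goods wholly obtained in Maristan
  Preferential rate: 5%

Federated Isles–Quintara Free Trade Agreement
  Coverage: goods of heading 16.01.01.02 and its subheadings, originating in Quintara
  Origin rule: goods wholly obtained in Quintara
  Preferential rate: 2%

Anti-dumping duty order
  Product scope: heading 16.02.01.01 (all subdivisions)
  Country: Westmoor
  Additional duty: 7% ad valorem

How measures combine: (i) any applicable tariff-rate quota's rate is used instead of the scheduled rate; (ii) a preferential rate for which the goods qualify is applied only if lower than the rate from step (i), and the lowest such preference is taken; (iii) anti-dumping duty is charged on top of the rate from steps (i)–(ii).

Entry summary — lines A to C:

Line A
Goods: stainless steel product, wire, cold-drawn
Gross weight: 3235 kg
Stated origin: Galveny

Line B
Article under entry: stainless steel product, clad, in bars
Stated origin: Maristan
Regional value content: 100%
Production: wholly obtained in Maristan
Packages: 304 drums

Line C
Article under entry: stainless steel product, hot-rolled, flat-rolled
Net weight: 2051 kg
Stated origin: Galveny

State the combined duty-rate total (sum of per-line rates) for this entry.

Line A: stainless steel → 16.01; wire → 16.01.01; cold-drawn → 16.01.01.01. Scheduled 20%. anti-dumping (Galveny, 16.01): +22%; total 20% + 22% = 42%. → 42%.
Line B: stainless steel → 16.01; in bars → 16.01.03; clad → 16.01.03.02. Scheduled 32%. Maristan agreement on 16.01: RVC ≥ 35% → 5% available; Maristan agreement on 16.02.01.01: 16.01.03.02 not covered; preferential 5%; anti-dumping (Maristan, 16.01.03.02): +35%; total 5% + 35% = 40%. → 40%.
Line C: stainless steel → 16.01; flat-rolled → 16.01.02; hot-rolled → 16.01.02.01. Scheduled 10%. anti-dumping (Galveny, 16.01): +22%; total 10% + 22% = 32%. → 32%.
Sum: 42% + 40% + 32% = 114%.

114%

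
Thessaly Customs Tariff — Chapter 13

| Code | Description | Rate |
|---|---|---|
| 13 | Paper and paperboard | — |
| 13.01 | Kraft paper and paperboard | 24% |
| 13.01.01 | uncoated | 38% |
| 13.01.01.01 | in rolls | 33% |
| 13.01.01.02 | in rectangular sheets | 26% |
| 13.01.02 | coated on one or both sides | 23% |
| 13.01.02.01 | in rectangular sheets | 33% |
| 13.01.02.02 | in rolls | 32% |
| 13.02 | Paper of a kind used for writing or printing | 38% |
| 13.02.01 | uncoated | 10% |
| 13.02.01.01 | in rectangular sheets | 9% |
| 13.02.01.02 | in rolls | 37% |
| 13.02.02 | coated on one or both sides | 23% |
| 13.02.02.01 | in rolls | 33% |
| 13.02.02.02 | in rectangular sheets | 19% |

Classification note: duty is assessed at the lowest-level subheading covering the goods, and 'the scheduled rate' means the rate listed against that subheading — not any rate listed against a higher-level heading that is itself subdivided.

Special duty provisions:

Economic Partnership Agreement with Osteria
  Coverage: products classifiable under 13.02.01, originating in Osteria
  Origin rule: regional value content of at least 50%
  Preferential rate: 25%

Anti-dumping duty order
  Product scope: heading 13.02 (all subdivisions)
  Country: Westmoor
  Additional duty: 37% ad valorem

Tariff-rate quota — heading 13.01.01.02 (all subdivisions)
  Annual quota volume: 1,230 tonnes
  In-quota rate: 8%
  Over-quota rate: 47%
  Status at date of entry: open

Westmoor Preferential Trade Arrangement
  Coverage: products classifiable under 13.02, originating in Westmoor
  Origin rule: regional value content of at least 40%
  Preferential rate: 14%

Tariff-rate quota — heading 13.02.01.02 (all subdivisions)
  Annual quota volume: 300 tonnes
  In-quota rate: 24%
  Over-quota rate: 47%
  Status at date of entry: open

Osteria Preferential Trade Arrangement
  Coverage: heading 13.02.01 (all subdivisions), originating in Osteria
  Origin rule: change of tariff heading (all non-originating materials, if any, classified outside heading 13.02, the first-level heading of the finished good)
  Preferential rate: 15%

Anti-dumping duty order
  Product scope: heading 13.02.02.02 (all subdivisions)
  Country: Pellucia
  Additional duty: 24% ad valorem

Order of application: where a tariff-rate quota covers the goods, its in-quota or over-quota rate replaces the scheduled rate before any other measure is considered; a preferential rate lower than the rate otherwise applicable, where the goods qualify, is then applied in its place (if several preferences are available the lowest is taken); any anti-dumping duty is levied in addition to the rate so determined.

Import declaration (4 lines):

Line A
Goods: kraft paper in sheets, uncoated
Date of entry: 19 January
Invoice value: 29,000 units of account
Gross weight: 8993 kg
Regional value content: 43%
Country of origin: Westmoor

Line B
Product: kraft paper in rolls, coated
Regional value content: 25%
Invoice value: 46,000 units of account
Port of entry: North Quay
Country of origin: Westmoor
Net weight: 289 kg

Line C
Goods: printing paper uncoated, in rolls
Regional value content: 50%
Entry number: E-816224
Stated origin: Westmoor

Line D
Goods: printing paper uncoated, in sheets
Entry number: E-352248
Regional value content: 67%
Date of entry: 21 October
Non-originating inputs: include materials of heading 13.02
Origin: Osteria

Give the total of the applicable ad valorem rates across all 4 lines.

100%

Line A: kraft paper → 13.01; uncoated → 13.01.01; in sheets → 13.01.01.02. Scheduled 26%. quota on 13.01.01.02 open → in-quota 8%; Westmoor agreement on 13.02: 13.01.01.02 not covered. → 8%.
Line B: kraft paper → 13.01; coated → 13.01.02; in rolls → 13.01.02.02. Scheduled 32%. Westmoor agreement on 13.02: 13.01.02.02 not covered. → 32%.
Line C: printing paper → 13.02; uncoated → 13.02.01; in rolls → 13.02.01.02. Scheduled 37%. quota on 13.02.01.02 open → in-quota 24%; Westmoor agreement on 13.02: RVC ≥ 40% → 14% available; preferential 14%; anti-dumping (Westmoor, 13.02): +37%; total 14% + 37% = 51%. → 51%.
Line D: printing paper → 13.02; uncoated → 13.02.01; in sheets → 13.02.01.01. Scheduled 9%. Osteria agreement on 13.02.01: RVC ≥ 50% → 25% available; Osteria agreement on 13.02.01: CTH not met; preference 25% not lower than 9% → no reduction. → 9%.
Sum: 8% + 32% + 51% + 9% = 100%.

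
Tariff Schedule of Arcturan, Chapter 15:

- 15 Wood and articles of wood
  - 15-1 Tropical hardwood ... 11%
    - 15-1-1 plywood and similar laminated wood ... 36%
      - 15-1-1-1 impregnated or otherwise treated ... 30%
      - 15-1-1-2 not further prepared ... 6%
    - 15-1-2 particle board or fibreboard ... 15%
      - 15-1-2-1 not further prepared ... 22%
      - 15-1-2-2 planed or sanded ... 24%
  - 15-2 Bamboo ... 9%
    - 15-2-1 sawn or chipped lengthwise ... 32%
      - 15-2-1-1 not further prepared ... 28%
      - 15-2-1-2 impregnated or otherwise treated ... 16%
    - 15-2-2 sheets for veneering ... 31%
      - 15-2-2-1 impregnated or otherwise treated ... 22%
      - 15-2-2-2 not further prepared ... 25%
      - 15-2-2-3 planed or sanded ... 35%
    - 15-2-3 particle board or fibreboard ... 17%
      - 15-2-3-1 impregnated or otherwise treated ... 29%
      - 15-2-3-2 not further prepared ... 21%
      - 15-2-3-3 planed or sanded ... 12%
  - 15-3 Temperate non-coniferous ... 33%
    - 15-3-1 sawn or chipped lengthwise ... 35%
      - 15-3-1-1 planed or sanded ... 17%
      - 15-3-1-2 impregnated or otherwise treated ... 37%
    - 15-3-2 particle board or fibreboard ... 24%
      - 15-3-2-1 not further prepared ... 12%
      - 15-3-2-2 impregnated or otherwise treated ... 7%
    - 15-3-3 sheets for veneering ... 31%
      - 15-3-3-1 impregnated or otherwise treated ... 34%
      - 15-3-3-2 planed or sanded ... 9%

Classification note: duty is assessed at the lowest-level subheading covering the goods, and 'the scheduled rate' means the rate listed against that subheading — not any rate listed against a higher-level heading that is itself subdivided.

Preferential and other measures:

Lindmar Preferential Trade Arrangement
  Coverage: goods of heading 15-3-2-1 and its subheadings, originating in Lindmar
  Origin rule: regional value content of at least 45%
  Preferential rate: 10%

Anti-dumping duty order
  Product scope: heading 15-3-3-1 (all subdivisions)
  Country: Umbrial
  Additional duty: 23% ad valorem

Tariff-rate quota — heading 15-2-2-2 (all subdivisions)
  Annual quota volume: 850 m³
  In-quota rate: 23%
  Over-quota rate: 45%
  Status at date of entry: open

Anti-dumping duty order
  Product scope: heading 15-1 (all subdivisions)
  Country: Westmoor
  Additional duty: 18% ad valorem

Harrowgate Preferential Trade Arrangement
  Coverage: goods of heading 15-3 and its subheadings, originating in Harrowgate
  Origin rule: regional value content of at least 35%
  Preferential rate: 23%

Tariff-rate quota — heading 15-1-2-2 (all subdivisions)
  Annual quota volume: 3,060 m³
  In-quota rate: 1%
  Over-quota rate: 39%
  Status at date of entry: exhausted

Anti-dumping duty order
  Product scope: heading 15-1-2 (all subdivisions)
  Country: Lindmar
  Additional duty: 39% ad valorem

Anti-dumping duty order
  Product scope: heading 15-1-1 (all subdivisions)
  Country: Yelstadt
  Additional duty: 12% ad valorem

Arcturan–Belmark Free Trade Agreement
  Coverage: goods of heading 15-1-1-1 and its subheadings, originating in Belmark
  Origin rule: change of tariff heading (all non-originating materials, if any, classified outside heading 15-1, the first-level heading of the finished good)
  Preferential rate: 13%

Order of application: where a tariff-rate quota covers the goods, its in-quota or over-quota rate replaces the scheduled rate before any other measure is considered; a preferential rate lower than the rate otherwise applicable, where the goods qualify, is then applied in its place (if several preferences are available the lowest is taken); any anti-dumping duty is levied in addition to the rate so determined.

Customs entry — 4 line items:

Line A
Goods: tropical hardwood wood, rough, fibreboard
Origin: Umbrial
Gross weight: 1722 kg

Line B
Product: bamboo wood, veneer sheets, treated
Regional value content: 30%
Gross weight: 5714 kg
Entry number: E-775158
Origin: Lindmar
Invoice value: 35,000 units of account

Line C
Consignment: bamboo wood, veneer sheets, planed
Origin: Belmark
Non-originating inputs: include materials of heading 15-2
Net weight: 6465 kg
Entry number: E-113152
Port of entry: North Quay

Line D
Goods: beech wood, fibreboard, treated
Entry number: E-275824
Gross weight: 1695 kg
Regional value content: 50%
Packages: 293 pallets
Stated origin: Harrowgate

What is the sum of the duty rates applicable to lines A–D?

Line A: tropical hardwood → 15-1; fibreboard → 15-1-2; rough → 15-1-2-1. Scheduled 22%. No special measure applies. → 22%.
Line B: bamboo → 15-2; veneer sheets → 15-2-2; treated → 15-2-2-1. Scheduled 22%. Lindmar agreement on 15-3-2-1: 15-2-2-1 not covered. → 22%.
Line C: bamboo → 15-2; veneer sheets → 15-2-2; planed → 15-2-2-3. Scheduled 35%. Belmark agreement on 15-1-1-1: 15-2-2-3 not covered. → 35%.
Line D: beech → 15-3; fibreboard → 15-3-2; treated → 15-3-2-2. Scheduled 7%. Harrowgate agreement on 15-3: RVC ≥ 35% → 23% available; preference 23% not lower than 7% → no reduction. → 7%.
Sum: 22% + 22% + 35% + 7% = 86%.

86%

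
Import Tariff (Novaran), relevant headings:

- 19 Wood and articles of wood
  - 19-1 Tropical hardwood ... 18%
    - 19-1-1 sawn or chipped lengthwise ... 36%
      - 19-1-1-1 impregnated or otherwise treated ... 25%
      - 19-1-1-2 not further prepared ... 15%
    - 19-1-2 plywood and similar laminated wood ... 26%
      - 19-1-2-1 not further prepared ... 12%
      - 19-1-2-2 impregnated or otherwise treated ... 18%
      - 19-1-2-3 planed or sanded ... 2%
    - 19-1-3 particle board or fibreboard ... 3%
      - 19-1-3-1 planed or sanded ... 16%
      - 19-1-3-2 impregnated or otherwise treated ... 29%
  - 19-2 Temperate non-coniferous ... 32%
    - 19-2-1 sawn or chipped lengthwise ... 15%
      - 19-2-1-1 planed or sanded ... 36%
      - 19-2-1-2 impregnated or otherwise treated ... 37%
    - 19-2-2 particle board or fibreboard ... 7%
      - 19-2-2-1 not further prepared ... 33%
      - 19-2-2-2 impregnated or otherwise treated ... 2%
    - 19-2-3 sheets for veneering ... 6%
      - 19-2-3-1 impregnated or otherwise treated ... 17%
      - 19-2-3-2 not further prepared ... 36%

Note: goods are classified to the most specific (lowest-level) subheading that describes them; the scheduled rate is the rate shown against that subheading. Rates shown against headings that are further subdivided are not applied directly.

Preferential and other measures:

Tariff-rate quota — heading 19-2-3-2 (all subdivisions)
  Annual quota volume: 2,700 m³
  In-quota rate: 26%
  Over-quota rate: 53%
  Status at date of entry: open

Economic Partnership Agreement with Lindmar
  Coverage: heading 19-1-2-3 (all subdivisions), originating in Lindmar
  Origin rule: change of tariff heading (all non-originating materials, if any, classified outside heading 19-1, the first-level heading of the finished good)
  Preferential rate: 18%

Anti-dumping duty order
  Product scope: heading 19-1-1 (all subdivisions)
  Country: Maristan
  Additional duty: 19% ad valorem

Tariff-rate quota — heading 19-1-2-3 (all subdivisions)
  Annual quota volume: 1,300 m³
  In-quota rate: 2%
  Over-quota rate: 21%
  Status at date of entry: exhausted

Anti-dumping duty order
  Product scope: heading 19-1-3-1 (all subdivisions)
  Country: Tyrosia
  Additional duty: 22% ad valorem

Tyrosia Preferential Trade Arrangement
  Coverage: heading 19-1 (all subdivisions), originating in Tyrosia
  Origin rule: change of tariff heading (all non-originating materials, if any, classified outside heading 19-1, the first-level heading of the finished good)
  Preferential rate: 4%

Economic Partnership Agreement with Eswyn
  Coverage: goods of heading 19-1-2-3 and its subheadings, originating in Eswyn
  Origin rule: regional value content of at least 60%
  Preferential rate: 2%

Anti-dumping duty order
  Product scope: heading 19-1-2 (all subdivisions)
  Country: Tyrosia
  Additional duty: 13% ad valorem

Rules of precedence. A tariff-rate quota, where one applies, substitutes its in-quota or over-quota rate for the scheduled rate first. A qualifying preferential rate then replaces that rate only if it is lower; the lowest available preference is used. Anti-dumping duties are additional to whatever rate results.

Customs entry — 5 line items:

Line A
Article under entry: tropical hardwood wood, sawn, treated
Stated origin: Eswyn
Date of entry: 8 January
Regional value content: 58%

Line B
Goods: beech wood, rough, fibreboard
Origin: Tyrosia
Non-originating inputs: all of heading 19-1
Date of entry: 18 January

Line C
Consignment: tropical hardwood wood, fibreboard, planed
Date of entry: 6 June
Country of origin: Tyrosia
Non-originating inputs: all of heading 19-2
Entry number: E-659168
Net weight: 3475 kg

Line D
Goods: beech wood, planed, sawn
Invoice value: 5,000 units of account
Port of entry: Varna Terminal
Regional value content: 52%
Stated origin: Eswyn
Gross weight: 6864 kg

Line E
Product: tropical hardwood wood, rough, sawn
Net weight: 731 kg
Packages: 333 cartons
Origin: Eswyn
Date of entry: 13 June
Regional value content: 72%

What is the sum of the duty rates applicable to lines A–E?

Line A: tropical hardwood → 19-1; sawn → 19-1-1; treated → 19-1-1-1. Scheduled 25%. Eswyn agreement on 19-1-2-3: 19-1-1-1 not covered. → 25%.
Line B: beech → 19-2; fibreboard → 19-2-2; rough → 19-2-2-1. Scheduled 33%. Tyrosia agreement on 19-1: 19-2-2-1 not covered. → 33%.
Line C: tropical hardwood → 19-1; fibreboard → 19-1-3; planed → 19-1-3-1. Scheduled 16%. Tyrosia agreement on 19-1: CTH met → 4% available; preferential 4%; anti-dumping (Tyrosia, 19-1-3-1): +22%; total 4% + 22% = 26%. → 26%.
Line D: beech → 19-2; sawn → 19-2-1; planed → 19-2-1-1. Scheduled 36%. Eswyn agreement on 19-1-2-3: 19-2-1-1 not covered. → 36%.
Line E: tropical hardwood → 19-1; sawn → 19-1-1; rough → 19-1-1-2. Scheduled 15%. Eswyn agreement on 19-1-2-3: 19-1-1-2 not covered. → 15%.
Sum: 25% + 33% + 26% + 36% + 15% = 135%.

135%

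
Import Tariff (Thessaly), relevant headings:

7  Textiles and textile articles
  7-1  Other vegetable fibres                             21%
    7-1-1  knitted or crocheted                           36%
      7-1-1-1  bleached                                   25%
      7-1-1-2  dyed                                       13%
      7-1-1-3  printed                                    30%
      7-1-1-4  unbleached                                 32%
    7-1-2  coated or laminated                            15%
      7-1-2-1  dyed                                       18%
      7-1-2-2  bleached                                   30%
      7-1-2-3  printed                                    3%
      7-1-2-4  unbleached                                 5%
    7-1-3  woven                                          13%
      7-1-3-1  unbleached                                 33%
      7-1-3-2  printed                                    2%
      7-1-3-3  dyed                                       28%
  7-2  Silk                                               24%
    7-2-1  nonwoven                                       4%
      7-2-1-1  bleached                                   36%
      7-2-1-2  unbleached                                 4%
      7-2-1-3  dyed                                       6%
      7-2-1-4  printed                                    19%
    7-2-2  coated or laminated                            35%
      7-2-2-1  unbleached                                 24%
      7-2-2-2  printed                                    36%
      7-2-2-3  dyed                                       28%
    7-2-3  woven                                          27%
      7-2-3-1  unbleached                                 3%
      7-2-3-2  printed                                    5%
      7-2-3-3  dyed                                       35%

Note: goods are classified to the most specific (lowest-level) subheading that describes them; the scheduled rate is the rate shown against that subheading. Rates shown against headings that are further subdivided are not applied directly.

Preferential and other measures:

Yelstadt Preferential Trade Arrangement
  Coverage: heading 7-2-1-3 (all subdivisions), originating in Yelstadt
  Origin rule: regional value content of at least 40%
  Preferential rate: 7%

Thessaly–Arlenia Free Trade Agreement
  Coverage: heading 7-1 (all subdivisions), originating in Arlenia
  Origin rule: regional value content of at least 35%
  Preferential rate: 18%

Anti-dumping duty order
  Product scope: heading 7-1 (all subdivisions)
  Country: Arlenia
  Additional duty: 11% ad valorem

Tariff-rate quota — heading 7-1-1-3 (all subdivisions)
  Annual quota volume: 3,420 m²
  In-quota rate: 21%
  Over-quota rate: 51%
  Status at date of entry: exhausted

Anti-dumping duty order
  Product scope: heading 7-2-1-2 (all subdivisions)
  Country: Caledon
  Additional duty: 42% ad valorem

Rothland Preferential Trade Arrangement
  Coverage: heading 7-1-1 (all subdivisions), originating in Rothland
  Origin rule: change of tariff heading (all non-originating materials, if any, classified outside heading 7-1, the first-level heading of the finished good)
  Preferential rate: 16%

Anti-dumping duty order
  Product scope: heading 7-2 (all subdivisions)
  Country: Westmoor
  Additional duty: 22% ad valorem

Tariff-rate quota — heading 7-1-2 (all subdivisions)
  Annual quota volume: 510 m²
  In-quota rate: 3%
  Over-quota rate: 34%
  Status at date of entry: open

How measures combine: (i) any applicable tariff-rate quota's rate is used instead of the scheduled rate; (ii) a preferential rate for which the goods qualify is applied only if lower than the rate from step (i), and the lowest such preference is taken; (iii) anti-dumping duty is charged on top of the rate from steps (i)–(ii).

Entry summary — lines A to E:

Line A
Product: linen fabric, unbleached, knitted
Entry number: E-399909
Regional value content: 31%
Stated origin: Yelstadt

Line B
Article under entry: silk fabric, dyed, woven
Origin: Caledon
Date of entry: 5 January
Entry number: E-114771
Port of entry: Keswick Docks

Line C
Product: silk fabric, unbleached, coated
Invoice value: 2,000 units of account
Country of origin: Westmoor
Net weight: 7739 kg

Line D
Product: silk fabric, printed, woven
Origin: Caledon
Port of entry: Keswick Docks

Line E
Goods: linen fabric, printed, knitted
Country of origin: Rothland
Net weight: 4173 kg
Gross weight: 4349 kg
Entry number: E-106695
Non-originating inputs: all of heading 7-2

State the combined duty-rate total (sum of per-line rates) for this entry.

Line A: linen → 7-1; knitted → 7-1-1; unbleached → 7-1-1-4. Scheduled 32%. Yelstadt agreement on 7-2-1-3: 7-1-1-4 not covered. → 32%.
Line B: silk → 7-2; woven → 7-2-3; dyed → 7-2-3-3. Scheduled 35%. No special measure applies. → 35%.
Line C: silk → 7-2; coated → 7-2-2; unbleached → 7-2-2-1. Scheduled 24%. anti-dumping (Westmoor, 7-2): +22%; total 24% + 22% = 46%. → 46%.
Line D: silk → 7-2; woven → 7-2-3; printed → 7-2-3-2. Scheduled 5%. No special measure applies. → 5%.
Line E: linen → 7-1; knitted → 7-1-1; printed → 7-1-1-3. Scheduled 30%. quota on 7-1-1-3 exhausted → over-quota 51%; Rothland agreement on 7-1-1: CTH met → 16% available; preferential 16%. → 16%.
Sum: 32% + 35% + 46% + 5% + 16% = 134%.

134%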